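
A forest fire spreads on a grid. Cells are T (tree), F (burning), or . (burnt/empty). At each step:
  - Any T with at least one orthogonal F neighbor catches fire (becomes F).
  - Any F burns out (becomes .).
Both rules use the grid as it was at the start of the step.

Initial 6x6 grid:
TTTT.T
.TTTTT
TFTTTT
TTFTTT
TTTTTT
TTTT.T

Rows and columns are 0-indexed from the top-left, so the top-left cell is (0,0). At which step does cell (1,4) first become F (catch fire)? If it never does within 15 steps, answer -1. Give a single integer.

Step 1: cell (1,4)='T' (+6 fires, +2 burnt)
Step 2: cell (1,4)='T' (+8 fires, +6 burnt)
Step 3: cell (1,4)='T' (+9 fires, +8 burnt)
Step 4: cell (1,4)='F' (+5 fires, +9 burnt)
  -> target ignites at step 4
Step 5: cell (1,4)='.' (+2 fires, +5 burnt)
Step 6: cell (1,4)='.' (+1 fires, +2 burnt)
Step 7: cell (1,4)='.' (+0 fires, +1 burnt)
  fire out at step 7

4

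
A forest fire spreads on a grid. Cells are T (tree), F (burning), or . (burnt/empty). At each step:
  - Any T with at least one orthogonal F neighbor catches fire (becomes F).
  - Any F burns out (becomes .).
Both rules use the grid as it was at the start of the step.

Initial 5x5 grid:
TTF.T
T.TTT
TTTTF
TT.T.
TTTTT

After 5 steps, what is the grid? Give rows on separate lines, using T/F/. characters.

Step 1: 4 trees catch fire, 2 burn out
  TF..T
  T.FTF
  TTTF.
  TT.T.
  TTTTT
Step 2: 5 trees catch fire, 4 burn out
  F...F
  T..F.
  TTF..
  TT.F.
  TTTTT
Step 3: 3 trees catch fire, 5 burn out
  .....
  F....
  TF...
  TT...
  TTTFT
Step 4: 4 trees catch fire, 3 burn out
  .....
  .....
  F....
  TF...
  TTF.F
Step 5: 2 trees catch fire, 4 burn out
  .....
  .....
  .....
  F....
  TF...

.....
.....
.....
F....
TF...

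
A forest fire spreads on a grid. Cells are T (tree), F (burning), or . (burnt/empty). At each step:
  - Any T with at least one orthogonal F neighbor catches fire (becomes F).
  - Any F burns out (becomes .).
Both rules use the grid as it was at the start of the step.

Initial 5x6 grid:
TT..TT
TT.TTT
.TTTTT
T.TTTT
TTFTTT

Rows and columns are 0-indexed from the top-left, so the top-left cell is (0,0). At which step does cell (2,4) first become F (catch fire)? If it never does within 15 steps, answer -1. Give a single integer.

Step 1: cell (2,4)='T' (+3 fires, +1 burnt)
Step 2: cell (2,4)='T' (+4 fires, +3 burnt)
Step 3: cell (2,4)='T' (+5 fires, +4 burnt)
Step 4: cell (2,4)='F' (+4 fires, +5 burnt)
  -> target ignites at step 4
Step 5: cell (2,4)='.' (+4 fires, +4 burnt)
Step 6: cell (2,4)='.' (+3 fires, +4 burnt)
Step 7: cell (2,4)='.' (+1 fires, +3 burnt)
Step 8: cell (2,4)='.' (+0 fires, +1 burnt)
  fire out at step 8

4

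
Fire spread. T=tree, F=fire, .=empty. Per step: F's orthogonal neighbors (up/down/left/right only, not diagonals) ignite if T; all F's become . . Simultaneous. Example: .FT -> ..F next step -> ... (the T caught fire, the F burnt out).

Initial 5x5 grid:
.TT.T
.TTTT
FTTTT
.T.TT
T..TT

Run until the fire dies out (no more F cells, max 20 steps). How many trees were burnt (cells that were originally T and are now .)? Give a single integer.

Step 1: +1 fires, +1 burnt (F count now 1)
Step 2: +3 fires, +1 burnt (F count now 3)
Step 3: +3 fires, +3 burnt (F count now 3)
Step 4: +4 fires, +3 burnt (F count now 4)
Step 5: +3 fires, +4 burnt (F count now 3)
Step 6: +2 fires, +3 burnt (F count now 2)
Step 7: +0 fires, +2 burnt (F count now 0)
Fire out after step 7
Initially T: 17, now '.': 24
Total burnt (originally-T cells now '.'): 16

Answer: 16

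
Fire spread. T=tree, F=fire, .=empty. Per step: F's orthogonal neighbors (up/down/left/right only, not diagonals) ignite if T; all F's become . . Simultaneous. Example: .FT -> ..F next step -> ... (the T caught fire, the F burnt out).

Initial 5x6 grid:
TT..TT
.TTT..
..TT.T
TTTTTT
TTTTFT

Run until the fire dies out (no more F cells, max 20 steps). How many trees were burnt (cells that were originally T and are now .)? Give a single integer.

Answer: 19

Derivation:
Step 1: +3 fires, +1 burnt (F count now 3)
Step 2: +3 fires, +3 burnt (F count now 3)
Step 3: +4 fires, +3 burnt (F count now 4)
Step 4: +4 fires, +4 burnt (F count now 4)
Step 5: +2 fires, +4 burnt (F count now 2)
Step 6: +1 fires, +2 burnt (F count now 1)
Step 7: +1 fires, +1 burnt (F count now 1)
Step 8: +1 fires, +1 burnt (F count now 1)
Step 9: +0 fires, +1 burnt (F count now 0)
Fire out after step 9
Initially T: 21, now '.': 28
Total burnt (originally-T cells now '.'): 19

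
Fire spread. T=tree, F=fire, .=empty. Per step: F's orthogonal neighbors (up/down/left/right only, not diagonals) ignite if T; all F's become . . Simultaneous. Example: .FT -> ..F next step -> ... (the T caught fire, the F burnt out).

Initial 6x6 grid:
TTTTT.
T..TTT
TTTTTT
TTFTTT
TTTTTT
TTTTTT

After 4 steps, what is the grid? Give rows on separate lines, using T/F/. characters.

Step 1: 4 trees catch fire, 1 burn out
  TTTTT.
  T..TTT
  TTFTTT
  TF.FTT
  TTFTTT
  TTTTTT
Step 2: 7 trees catch fire, 4 burn out
  TTTTT.
  T..TTT
  TF.FTT
  F...FT
  TF.FTT
  TTFTTT
Step 3: 8 trees catch fire, 7 burn out
  TTTTT.
  T..FTT
  F...FT
  .....F
  F...FT
  TF.FTT
Step 4: 7 trees catch fire, 8 burn out
  TTTFT.
  F...FT
  .....F
  ......
  .....F
  F...FT

TTTFT.
F...FT
.....F
......
.....F
F...FT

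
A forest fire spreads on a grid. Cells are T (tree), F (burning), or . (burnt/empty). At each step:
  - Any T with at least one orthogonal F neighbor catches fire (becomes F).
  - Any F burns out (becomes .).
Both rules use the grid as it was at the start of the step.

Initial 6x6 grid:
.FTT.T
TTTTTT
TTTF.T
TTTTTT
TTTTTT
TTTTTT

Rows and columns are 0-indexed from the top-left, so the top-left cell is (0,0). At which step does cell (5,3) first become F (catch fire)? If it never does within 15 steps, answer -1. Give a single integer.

Step 1: cell (5,3)='T' (+5 fires, +2 burnt)
Step 2: cell (5,3)='T' (+8 fires, +5 burnt)
Step 3: cell (5,3)='F' (+7 fires, +8 burnt)
  -> target ignites at step 3
Step 4: cell (5,3)='.' (+7 fires, +7 burnt)
Step 5: cell (5,3)='.' (+3 fires, +7 burnt)
Step 6: cell (5,3)='.' (+1 fires, +3 burnt)
Step 7: cell (5,3)='.' (+0 fires, +1 burnt)
  fire out at step 7

3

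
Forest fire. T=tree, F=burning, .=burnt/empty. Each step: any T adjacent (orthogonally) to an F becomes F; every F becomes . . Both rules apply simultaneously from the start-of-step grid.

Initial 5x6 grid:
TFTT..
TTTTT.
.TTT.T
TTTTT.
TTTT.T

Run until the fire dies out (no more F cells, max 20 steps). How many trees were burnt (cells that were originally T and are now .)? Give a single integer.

Answer: 20

Derivation:
Step 1: +3 fires, +1 burnt (F count now 3)
Step 2: +4 fires, +3 burnt (F count now 4)
Step 3: +3 fires, +4 burnt (F count now 3)
Step 4: +5 fires, +3 burnt (F count now 5)
Step 5: +3 fires, +5 burnt (F count now 3)
Step 6: +2 fires, +3 burnt (F count now 2)
Step 7: +0 fires, +2 burnt (F count now 0)
Fire out after step 7
Initially T: 22, now '.': 28
Total burnt (originally-T cells now '.'): 20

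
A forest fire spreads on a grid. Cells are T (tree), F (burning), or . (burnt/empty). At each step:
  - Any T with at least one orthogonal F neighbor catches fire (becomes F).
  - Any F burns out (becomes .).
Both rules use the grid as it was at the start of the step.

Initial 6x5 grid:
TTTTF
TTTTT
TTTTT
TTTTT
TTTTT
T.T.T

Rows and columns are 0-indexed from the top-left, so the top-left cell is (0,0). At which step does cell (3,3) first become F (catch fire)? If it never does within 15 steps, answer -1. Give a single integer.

Step 1: cell (3,3)='T' (+2 fires, +1 burnt)
Step 2: cell (3,3)='T' (+3 fires, +2 burnt)
Step 3: cell (3,3)='T' (+4 fires, +3 burnt)
Step 4: cell (3,3)='F' (+5 fires, +4 burnt)
  -> target ignites at step 4
Step 5: cell (3,3)='.' (+5 fires, +5 burnt)
Step 6: cell (3,3)='.' (+3 fires, +5 burnt)
Step 7: cell (3,3)='.' (+3 fires, +3 burnt)
Step 8: cell (3,3)='.' (+1 fires, +3 burnt)
Step 9: cell (3,3)='.' (+1 fires, +1 burnt)
Step 10: cell (3,3)='.' (+0 fires, +1 burnt)
  fire out at step 10

4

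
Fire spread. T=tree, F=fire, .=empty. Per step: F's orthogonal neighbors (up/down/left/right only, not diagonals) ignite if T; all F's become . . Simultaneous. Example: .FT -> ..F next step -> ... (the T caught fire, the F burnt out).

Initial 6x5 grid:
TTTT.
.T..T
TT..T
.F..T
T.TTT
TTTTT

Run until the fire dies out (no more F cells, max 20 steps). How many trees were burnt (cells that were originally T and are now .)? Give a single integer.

Answer: 7

Derivation:
Step 1: +1 fires, +1 burnt (F count now 1)
Step 2: +2 fires, +1 burnt (F count now 2)
Step 3: +1 fires, +2 burnt (F count now 1)
Step 4: +2 fires, +1 burnt (F count now 2)
Step 5: +1 fires, +2 burnt (F count now 1)
Step 6: +0 fires, +1 burnt (F count now 0)
Fire out after step 6
Initially T: 19, now '.': 18
Total burnt (originally-T cells now '.'): 7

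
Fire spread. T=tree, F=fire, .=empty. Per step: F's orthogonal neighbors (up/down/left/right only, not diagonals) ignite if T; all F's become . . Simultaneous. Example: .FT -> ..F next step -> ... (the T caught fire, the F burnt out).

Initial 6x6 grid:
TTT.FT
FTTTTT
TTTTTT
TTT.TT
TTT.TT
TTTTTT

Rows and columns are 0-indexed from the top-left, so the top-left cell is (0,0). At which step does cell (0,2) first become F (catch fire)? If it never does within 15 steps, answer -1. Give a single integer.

Step 1: cell (0,2)='T' (+5 fires, +2 burnt)
Step 2: cell (0,2)='T' (+7 fires, +5 burnt)
Step 3: cell (0,2)='F' (+7 fires, +7 burnt)
  -> target ignites at step 3
Step 4: cell (0,2)='.' (+5 fires, +7 burnt)
Step 5: cell (0,2)='.' (+4 fires, +5 burnt)
Step 6: cell (0,2)='.' (+3 fires, +4 burnt)
Step 7: cell (0,2)='.' (+0 fires, +3 burnt)
  fire out at step 7

3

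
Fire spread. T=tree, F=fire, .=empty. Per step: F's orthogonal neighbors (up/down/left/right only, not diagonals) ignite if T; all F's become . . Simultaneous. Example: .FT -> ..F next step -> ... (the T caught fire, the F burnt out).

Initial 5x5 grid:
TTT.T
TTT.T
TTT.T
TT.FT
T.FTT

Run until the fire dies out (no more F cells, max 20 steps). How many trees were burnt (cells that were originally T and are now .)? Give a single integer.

Answer: 6

Derivation:
Step 1: +2 fires, +2 burnt (F count now 2)
Step 2: +2 fires, +2 burnt (F count now 2)
Step 3: +1 fires, +2 burnt (F count now 1)
Step 4: +1 fires, +1 burnt (F count now 1)
Step 5: +0 fires, +1 burnt (F count now 0)
Fire out after step 5
Initially T: 18, now '.': 13
Total burnt (originally-T cells now '.'): 6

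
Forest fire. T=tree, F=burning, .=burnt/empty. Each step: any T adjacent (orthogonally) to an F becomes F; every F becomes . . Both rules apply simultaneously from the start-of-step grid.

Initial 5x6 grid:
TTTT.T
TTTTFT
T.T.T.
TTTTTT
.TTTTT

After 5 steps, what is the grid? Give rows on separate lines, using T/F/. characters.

Step 1: 3 trees catch fire, 1 burn out
  TTTT.T
  TTTF.F
  T.T.F.
  TTTTTT
  .TTTTT
Step 2: 4 trees catch fire, 3 burn out
  TTTF.F
  TTF...
  T.T...
  TTTTFT
  .TTTTT
Step 3: 6 trees catch fire, 4 burn out
  TTF...
  TF....
  T.F...
  TTTF.F
  .TTTFT
Step 4: 5 trees catch fire, 6 burn out
  TF....
  F.....
  T.....
  TTF...
  .TTF.F
Step 5: 4 trees catch fire, 5 burn out
  F.....
  ......
  F.....
  TF....
  .TF...

F.....
......
F.....
TF....
.TF...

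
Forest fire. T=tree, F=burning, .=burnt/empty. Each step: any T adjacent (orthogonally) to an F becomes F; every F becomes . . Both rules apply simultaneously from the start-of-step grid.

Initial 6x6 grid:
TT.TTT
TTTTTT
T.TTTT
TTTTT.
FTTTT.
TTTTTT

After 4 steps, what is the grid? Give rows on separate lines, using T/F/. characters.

Step 1: 3 trees catch fire, 1 burn out
  TT.TTT
  TTTTTT
  T.TTTT
  FTTTT.
  .FTTT.
  FTTTTT
Step 2: 4 trees catch fire, 3 burn out
  TT.TTT
  TTTTTT
  F.TTTT
  .FTTT.
  ..FTT.
  .FTTTT
Step 3: 4 trees catch fire, 4 burn out
  TT.TTT
  FTTTTT
  ..TTTT
  ..FTT.
  ...FT.
  ..FTTT
Step 4: 6 trees catch fire, 4 burn out
  FT.TTT
  .FTTTT
  ..FTTT
  ...FT.
  ....F.
  ...FTT

FT.TTT
.FTTTT
..FTTT
...FT.
....F.
...FTT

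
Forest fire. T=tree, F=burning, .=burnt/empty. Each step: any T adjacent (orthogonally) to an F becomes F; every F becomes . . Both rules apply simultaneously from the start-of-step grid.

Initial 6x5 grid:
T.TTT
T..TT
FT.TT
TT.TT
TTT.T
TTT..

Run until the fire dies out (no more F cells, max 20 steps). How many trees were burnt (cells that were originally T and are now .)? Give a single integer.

Answer: 11

Derivation:
Step 1: +3 fires, +1 burnt (F count now 3)
Step 2: +3 fires, +3 burnt (F count now 3)
Step 3: +2 fires, +3 burnt (F count now 2)
Step 4: +2 fires, +2 burnt (F count now 2)
Step 5: +1 fires, +2 burnt (F count now 1)
Step 6: +0 fires, +1 burnt (F count now 0)
Fire out after step 6
Initially T: 21, now '.': 20
Total burnt (originally-T cells now '.'): 11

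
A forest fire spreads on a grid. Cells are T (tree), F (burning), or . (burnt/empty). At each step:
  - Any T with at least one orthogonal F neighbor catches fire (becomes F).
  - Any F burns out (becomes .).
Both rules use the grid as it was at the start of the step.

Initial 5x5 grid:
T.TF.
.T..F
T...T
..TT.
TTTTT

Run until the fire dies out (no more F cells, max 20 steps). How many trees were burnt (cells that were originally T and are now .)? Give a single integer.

Step 1: +2 fires, +2 burnt (F count now 2)
Step 2: +0 fires, +2 burnt (F count now 0)
Fire out after step 2
Initially T: 12, now '.': 15
Total burnt (originally-T cells now '.'): 2

Answer: 2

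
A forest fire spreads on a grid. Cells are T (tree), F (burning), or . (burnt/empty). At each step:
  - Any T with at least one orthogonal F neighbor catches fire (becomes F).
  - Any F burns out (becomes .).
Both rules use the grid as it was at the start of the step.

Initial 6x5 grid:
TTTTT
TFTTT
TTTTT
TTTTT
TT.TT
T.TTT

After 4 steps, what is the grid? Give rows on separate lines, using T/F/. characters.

Step 1: 4 trees catch fire, 1 burn out
  TFTTT
  F.FTT
  TFTTT
  TTTTT
  TT.TT
  T.TTT
Step 2: 6 trees catch fire, 4 burn out
  F.FTT
  ...FT
  F.FTT
  TFTTT
  TT.TT
  T.TTT
Step 3: 6 trees catch fire, 6 burn out
  ...FT
  ....F
  ...FT
  F.FTT
  TF.TT
  T.TTT
Step 4: 4 trees catch fire, 6 burn out
  ....F
  .....
  ....F
  ...FT
  F..TT
  T.TTT

....F
.....
....F
...FT
F..TT
T.TTT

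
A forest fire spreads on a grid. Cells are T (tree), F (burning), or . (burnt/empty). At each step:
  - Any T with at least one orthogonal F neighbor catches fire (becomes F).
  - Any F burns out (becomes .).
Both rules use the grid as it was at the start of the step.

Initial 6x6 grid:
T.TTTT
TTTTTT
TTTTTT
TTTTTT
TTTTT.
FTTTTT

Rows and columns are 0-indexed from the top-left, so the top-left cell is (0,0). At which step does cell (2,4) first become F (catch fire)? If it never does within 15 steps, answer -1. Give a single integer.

Step 1: cell (2,4)='T' (+2 fires, +1 burnt)
Step 2: cell (2,4)='T' (+3 fires, +2 burnt)
Step 3: cell (2,4)='T' (+4 fires, +3 burnt)
Step 4: cell (2,4)='T' (+5 fires, +4 burnt)
Step 5: cell (2,4)='T' (+6 fires, +5 burnt)
Step 6: cell (2,4)='T' (+3 fires, +6 burnt)
Step 7: cell (2,4)='F' (+4 fires, +3 burnt)
  -> target ignites at step 7
Step 8: cell (2,4)='.' (+3 fires, +4 burnt)
Step 9: cell (2,4)='.' (+2 fires, +3 burnt)
Step 10: cell (2,4)='.' (+1 fires, +2 burnt)
Step 11: cell (2,4)='.' (+0 fires, +1 burnt)
  fire out at step 11

7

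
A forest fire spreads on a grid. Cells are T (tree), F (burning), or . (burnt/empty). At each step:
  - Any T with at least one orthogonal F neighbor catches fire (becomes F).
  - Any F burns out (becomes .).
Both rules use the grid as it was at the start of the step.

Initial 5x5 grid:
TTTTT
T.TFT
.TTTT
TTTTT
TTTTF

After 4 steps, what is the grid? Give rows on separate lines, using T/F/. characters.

Step 1: 6 trees catch fire, 2 burn out
  TTTFT
  T.F.F
  .TTFT
  TTTTF
  TTTF.
Step 2: 6 trees catch fire, 6 burn out
  TTF.F
  T....
  .TF.F
  TTTF.
  TTF..
Step 3: 4 trees catch fire, 6 burn out
  TF...
  T....
  .F...
  TTF..
  TF...
Step 4: 3 trees catch fire, 4 burn out
  F....
  T....
  .....
  TF...
  F....

F....
T....
.....
TF...
F....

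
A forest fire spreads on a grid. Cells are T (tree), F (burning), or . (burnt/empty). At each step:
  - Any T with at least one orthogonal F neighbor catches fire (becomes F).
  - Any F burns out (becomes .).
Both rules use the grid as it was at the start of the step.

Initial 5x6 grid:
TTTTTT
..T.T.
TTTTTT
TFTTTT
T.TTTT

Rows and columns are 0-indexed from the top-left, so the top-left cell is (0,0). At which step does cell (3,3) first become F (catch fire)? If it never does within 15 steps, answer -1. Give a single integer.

Step 1: cell (3,3)='T' (+3 fires, +1 burnt)
Step 2: cell (3,3)='F' (+5 fires, +3 burnt)
  -> target ignites at step 2
Step 3: cell (3,3)='.' (+4 fires, +5 burnt)
Step 4: cell (3,3)='.' (+4 fires, +4 burnt)
Step 5: cell (3,3)='.' (+5 fires, +4 burnt)
Step 6: cell (3,3)='.' (+2 fires, +5 burnt)
Step 7: cell (3,3)='.' (+1 fires, +2 burnt)
Step 8: cell (3,3)='.' (+0 fires, +1 burnt)
  fire out at step 8

2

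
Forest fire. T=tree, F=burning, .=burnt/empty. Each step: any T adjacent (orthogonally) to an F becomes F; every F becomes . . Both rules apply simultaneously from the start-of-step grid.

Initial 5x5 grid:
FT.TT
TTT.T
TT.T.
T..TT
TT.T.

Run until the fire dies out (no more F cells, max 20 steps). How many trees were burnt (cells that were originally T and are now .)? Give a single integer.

Answer: 9

Derivation:
Step 1: +2 fires, +1 burnt (F count now 2)
Step 2: +2 fires, +2 burnt (F count now 2)
Step 3: +3 fires, +2 burnt (F count now 3)
Step 4: +1 fires, +3 burnt (F count now 1)
Step 5: +1 fires, +1 burnt (F count now 1)
Step 6: +0 fires, +1 burnt (F count now 0)
Fire out after step 6
Initially T: 16, now '.': 18
Total burnt (originally-T cells now '.'): 9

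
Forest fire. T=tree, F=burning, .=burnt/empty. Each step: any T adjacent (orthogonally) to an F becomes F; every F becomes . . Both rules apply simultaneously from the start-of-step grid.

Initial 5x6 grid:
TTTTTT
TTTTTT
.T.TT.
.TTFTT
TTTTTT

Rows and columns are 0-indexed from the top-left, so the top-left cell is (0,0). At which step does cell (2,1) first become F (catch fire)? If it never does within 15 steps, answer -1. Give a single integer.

Step 1: cell (2,1)='T' (+4 fires, +1 burnt)
Step 2: cell (2,1)='T' (+6 fires, +4 burnt)
Step 3: cell (2,1)='F' (+6 fires, +6 burnt)
  -> target ignites at step 3
Step 4: cell (2,1)='.' (+5 fires, +6 burnt)
Step 5: cell (2,1)='.' (+3 fires, +5 burnt)
Step 6: cell (2,1)='.' (+1 fires, +3 burnt)
Step 7: cell (2,1)='.' (+0 fires, +1 burnt)
  fire out at step 7

3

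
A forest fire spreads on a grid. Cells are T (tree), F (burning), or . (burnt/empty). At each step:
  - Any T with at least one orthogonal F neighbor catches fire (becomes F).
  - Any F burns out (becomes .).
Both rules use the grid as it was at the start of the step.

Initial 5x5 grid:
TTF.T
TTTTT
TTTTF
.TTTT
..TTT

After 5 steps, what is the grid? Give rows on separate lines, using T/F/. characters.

Step 1: 5 trees catch fire, 2 burn out
  TF..T
  TTFTF
  TTTF.
  .TTTF
  ..TTT
Step 2: 7 trees catch fire, 5 burn out
  F...F
  TF.F.
  TTF..
  .TTF.
  ..TTF
Step 3: 4 trees catch fire, 7 burn out
  .....
  F....
  TF...
  .TF..
  ..TF.
Step 4: 3 trees catch fire, 4 burn out
  .....
  .....
  F....
  .F...
  ..F..
Step 5: 0 trees catch fire, 3 burn out
  .....
  .....
  .....
  .....
  .....

.....
.....
.....
.....
.....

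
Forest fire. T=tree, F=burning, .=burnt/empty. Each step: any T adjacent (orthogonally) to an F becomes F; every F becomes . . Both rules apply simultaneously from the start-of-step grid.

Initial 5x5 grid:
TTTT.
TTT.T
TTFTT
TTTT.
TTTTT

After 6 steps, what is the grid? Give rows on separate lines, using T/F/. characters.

Step 1: 4 trees catch fire, 1 burn out
  TTTT.
  TTF.T
  TF.FT
  TTFT.
  TTTTT
Step 2: 7 trees catch fire, 4 burn out
  TTFT.
  TF..T
  F...F
  TF.F.
  TTFTT
Step 3: 7 trees catch fire, 7 burn out
  TF.F.
  F...F
  .....
  F....
  TF.FT
Step 4: 3 trees catch fire, 7 burn out
  F....
  .....
  .....
  .....
  F...F
Step 5: 0 trees catch fire, 3 burn out
  .....
  .....
  .....
  .....
  .....
Step 6: 0 trees catch fire, 0 burn out
  .....
  .....
  .....
  .....
  .....

.....
.....
.....
.....
.....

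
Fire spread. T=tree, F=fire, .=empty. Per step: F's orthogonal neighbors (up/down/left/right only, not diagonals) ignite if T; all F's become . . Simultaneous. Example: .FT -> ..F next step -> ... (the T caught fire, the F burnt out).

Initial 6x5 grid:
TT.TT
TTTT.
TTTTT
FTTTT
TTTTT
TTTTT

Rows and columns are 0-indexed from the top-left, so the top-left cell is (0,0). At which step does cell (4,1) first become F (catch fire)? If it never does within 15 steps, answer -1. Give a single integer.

Step 1: cell (4,1)='T' (+3 fires, +1 burnt)
Step 2: cell (4,1)='F' (+5 fires, +3 burnt)
  -> target ignites at step 2
Step 3: cell (4,1)='.' (+6 fires, +5 burnt)
Step 4: cell (4,1)='.' (+6 fires, +6 burnt)
Step 5: cell (4,1)='.' (+4 fires, +6 burnt)
Step 6: cell (4,1)='.' (+2 fires, +4 burnt)
Step 7: cell (4,1)='.' (+1 fires, +2 burnt)
Step 8: cell (4,1)='.' (+0 fires, +1 burnt)
  fire out at step 8

2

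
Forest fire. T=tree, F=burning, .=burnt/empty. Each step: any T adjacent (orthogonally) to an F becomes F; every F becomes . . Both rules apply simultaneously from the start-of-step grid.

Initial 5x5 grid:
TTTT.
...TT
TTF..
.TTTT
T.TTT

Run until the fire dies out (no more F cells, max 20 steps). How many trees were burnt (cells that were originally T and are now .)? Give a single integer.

Step 1: +2 fires, +1 burnt (F count now 2)
Step 2: +4 fires, +2 burnt (F count now 4)
Step 3: +2 fires, +4 burnt (F count now 2)
Step 4: +1 fires, +2 burnt (F count now 1)
Step 5: +0 fires, +1 burnt (F count now 0)
Fire out after step 5
Initially T: 16, now '.': 18
Total burnt (originally-T cells now '.'): 9

Answer: 9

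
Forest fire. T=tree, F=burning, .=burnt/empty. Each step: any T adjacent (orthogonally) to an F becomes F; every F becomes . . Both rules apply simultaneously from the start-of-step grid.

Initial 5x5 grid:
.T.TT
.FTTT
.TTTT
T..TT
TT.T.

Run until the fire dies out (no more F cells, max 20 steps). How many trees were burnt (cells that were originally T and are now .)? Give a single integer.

Step 1: +3 fires, +1 burnt (F count now 3)
Step 2: +2 fires, +3 burnt (F count now 2)
Step 3: +3 fires, +2 burnt (F count now 3)
Step 4: +3 fires, +3 burnt (F count now 3)
Step 5: +2 fires, +3 burnt (F count now 2)
Step 6: +0 fires, +2 burnt (F count now 0)
Fire out after step 6
Initially T: 16, now '.': 22
Total burnt (originally-T cells now '.'): 13

Answer: 13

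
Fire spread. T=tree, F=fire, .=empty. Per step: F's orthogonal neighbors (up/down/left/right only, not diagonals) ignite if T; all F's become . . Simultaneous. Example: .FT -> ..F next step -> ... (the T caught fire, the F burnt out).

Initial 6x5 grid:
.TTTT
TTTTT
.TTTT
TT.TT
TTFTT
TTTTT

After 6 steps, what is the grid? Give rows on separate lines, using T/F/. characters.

Step 1: 3 trees catch fire, 1 burn out
  .TTTT
  TTTTT
  .TTTT
  TT.TT
  TF.FT
  TTFTT
Step 2: 6 trees catch fire, 3 burn out
  .TTTT
  TTTTT
  .TTTT
  TF.FT
  F...F
  TF.FT
Step 3: 6 trees catch fire, 6 burn out
  .TTTT
  TTTTT
  .FTFT
  F...F
  .....
  F...F
Step 4: 4 trees catch fire, 6 burn out
  .TTTT
  TFTFT
  ..F.F
  .....
  .....
  .....
Step 5: 5 trees catch fire, 4 burn out
  .FTFT
  F.F.F
  .....
  .....
  .....
  .....
Step 6: 2 trees catch fire, 5 burn out
  ..F.F
  .....
  .....
  .....
  .....
  .....

..F.F
.....
.....
.....
.....
.....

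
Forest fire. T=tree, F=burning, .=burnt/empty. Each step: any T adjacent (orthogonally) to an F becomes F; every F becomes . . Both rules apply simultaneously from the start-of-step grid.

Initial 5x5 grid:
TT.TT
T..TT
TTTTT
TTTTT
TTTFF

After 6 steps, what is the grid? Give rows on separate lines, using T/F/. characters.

Step 1: 3 trees catch fire, 2 burn out
  TT.TT
  T..TT
  TTTTT
  TTTFF
  TTF..
Step 2: 4 trees catch fire, 3 burn out
  TT.TT
  T..TT
  TTTFF
  TTF..
  TF...
Step 3: 5 trees catch fire, 4 burn out
  TT.TT
  T..FF
  TTF..
  TF...
  F....
Step 4: 4 trees catch fire, 5 burn out
  TT.FF
  T....
  TF...
  F....
  .....
Step 5: 1 trees catch fire, 4 burn out
  TT...
  T....
  F....
  .....
  .....
Step 6: 1 trees catch fire, 1 burn out
  TT...
  F....
  .....
  .....
  .....

TT...
F....
.....
.....
.....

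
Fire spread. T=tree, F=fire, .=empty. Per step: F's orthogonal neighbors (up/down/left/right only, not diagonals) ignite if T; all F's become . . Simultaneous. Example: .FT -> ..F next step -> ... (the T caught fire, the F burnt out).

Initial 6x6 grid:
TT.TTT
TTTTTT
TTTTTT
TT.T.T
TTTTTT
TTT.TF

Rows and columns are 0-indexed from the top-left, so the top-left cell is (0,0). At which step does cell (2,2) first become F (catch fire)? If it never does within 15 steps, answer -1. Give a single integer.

Step 1: cell (2,2)='T' (+2 fires, +1 burnt)
Step 2: cell (2,2)='T' (+2 fires, +2 burnt)
Step 3: cell (2,2)='T' (+2 fires, +2 burnt)
Step 4: cell (2,2)='T' (+4 fires, +2 burnt)
Step 5: cell (2,2)='T' (+5 fires, +4 burnt)
Step 6: cell (2,2)='F' (+6 fires, +5 burnt)
  -> target ignites at step 6
Step 7: cell (2,2)='.' (+5 fires, +6 burnt)
Step 8: cell (2,2)='.' (+2 fires, +5 burnt)
Step 9: cell (2,2)='.' (+2 fires, +2 burnt)
Step 10: cell (2,2)='.' (+1 fires, +2 burnt)
Step 11: cell (2,2)='.' (+0 fires, +1 burnt)
  fire out at step 11

6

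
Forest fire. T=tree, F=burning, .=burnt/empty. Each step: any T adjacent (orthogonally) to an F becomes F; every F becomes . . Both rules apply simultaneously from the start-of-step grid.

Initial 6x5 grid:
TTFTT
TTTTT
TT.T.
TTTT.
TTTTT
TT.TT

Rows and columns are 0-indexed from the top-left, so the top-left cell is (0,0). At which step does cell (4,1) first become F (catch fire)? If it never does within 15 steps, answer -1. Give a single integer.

Step 1: cell (4,1)='T' (+3 fires, +1 burnt)
Step 2: cell (4,1)='T' (+4 fires, +3 burnt)
Step 3: cell (4,1)='T' (+4 fires, +4 burnt)
Step 4: cell (4,1)='T' (+3 fires, +4 burnt)
Step 5: cell (4,1)='F' (+4 fires, +3 burnt)
  -> target ignites at step 5
Step 6: cell (4,1)='.' (+5 fires, +4 burnt)
Step 7: cell (4,1)='.' (+2 fires, +5 burnt)
Step 8: cell (4,1)='.' (+0 fires, +2 burnt)
  fire out at step 8

5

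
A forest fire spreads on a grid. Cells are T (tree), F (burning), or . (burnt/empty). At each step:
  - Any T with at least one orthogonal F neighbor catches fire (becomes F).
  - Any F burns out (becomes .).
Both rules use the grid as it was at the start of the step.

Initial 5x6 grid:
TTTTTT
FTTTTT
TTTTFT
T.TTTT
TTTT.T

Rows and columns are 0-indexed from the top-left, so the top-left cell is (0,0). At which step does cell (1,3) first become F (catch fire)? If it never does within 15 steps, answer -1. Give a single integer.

Step 1: cell (1,3)='T' (+7 fires, +2 burnt)
Step 2: cell (1,3)='F' (+10 fires, +7 burnt)
  -> target ignites at step 2
Step 3: cell (1,3)='.' (+7 fires, +10 burnt)
Step 4: cell (1,3)='.' (+2 fires, +7 burnt)
Step 5: cell (1,3)='.' (+0 fires, +2 burnt)
  fire out at step 5

2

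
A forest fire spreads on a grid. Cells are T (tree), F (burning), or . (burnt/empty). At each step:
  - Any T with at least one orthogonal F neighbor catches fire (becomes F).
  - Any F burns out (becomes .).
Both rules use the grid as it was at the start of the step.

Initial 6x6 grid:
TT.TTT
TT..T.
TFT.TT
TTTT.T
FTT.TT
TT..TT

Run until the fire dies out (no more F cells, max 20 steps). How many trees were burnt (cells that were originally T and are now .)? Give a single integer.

Answer: 14

Derivation:
Step 1: +7 fires, +2 burnt (F count now 7)
Step 2: +5 fires, +7 burnt (F count now 5)
Step 3: +2 fires, +5 burnt (F count now 2)
Step 4: +0 fires, +2 burnt (F count now 0)
Fire out after step 4
Initially T: 25, now '.': 25
Total burnt (originally-T cells now '.'): 14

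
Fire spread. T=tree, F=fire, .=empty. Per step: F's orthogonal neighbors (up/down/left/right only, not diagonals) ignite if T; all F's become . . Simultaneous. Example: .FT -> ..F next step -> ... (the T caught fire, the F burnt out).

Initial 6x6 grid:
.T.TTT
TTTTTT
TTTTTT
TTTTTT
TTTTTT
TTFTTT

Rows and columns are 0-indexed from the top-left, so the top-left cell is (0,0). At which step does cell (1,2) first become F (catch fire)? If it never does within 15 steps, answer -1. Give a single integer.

Step 1: cell (1,2)='T' (+3 fires, +1 burnt)
Step 2: cell (1,2)='T' (+5 fires, +3 burnt)
Step 3: cell (1,2)='T' (+6 fires, +5 burnt)
Step 4: cell (1,2)='F' (+6 fires, +6 burnt)
  -> target ignites at step 4
Step 5: cell (1,2)='.' (+5 fires, +6 burnt)
Step 6: cell (1,2)='.' (+5 fires, +5 burnt)
Step 7: cell (1,2)='.' (+2 fires, +5 burnt)
Step 8: cell (1,2)='.' (+1 fires, +2 burnt)
Step 9: cell (1,2)='.' (+0 fires, +1 burnt)
  fire out at step 9

4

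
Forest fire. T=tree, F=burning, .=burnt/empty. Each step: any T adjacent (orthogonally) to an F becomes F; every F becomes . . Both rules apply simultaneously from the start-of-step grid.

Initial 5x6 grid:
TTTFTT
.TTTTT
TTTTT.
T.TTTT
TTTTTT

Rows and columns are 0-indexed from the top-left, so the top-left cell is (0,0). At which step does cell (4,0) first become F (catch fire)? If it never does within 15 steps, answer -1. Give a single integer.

Step 1: cell (4,0)='T' (+3 fires, +1 burnt)
Step 2: cell (4,0)='T' (+5 fires, +3 burnt)
Step 3: cell (4,0)='T' (+6 fires, +5 burnt)
Step 4: cell (4,0)='T' (+4 fires, +6 burnt)
Step 5: cell (4,0)='T' (+4 fires, +4 burnt)
Step 6: cell (4,0)='T' (+3 fires, +4 burnt)
Step 7: cell (4,0)='F' (+1 fires, +3 burnt)
  -> target ignites at step 7
Step 8: cell (4,0)='.' (+0 fires, +1 burnt)
  fire out at step 8

7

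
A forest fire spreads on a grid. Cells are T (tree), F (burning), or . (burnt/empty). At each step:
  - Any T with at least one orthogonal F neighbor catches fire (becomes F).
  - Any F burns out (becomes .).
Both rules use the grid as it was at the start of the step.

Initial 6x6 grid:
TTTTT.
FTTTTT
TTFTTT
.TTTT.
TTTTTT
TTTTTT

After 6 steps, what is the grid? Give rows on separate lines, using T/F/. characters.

Step 1: 7 trees catch fire, 2 burn out
  FTTTT.
  .FFTTT
  FF.FTT
  .TFTT.
  TTTTTT
  TTTTTT
Step 2: 7 trees catch fire, 7 burn out
  .FFTT.
  ...FTT
  ....FT
  .F.FT.
  TTFTTT
  TTTTTT
Step 3: 7 trees catch fire, 7 burn out
  ...FT.
  ....FT
  .....F
  ....F.
  TF.FTT
  TTFTTT
Step 4: 6 trees catch fire, 7 burn out
  ....F.
  .....F
  ......
  ......
  F...FT
  TF.FTT
Step 5: 3 trees catch fire, 6 burn out
  ......
  ......
  ......
  ......
  .....F
  F...FT
Step 6: 1 trees catch fire, 3 burn out
  ......
  ......
  ......
  ......
  ......
  .....F

......
......
......
......
......
.....F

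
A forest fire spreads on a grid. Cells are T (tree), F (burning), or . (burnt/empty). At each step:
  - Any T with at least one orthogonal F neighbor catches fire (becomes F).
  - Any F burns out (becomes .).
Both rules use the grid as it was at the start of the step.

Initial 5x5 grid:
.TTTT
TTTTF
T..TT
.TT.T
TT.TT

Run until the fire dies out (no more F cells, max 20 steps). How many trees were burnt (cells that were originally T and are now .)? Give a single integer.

Step 1: +3 fires, +1 burnt (F count now 3)
Step 2: +4 fires, +3 burnt (F count now 4)
Step 3: +3 fires, +4 burnt (F count now 3)
Step 4: +3 fires, +3 burnt (F count now 3)
Step 5: +1 fires, +3 burnt (F count now 1)
Step 6: +0 fires, +1 burnt (F count now 0)
Fire out after step 6
Initially T: 18, now '.': 21
Total burnt (originally-T cells now '.'): 14

Answer: 14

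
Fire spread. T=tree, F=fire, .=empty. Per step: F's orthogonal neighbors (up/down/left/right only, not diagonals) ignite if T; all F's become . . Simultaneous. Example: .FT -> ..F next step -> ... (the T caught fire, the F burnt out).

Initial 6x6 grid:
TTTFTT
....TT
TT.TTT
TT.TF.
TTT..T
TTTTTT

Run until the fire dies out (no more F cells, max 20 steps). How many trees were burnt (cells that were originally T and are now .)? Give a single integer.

Answer: 11

Derivation:
Step 1: +4 fires, +2 burnt (F count now 4)
Step 2: +5 fires, +4 burnt (F count now 5)
Step 3: +2 fires, +5 burnt (F count now 2)
Step 4: +0 fires, +2 burnt (F count now 0)
Fire out after step 4
Initially T: 25, now '.': 22
Total burnt (originally-T cells now '.'): 11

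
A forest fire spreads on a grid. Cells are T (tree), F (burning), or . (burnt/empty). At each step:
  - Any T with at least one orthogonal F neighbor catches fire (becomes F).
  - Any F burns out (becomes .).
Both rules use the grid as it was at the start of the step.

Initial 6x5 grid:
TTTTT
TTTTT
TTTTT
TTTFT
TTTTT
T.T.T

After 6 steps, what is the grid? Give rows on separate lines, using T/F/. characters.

Step 1: 4 trees catch fire, 1 burn out
  TTTTT
  TTTTT
  TTTFT
  TTF.F
  TTTFT
  T.T.T
Step 2: 6 trees catch fire, 4 burn out
  TTTTT
  TTTFT
  TTF.F
  TF...
  TTF.F
  T.T.T
Step 3: 8 trees catch fire, 6 burn out
  TTTFT
  TTF.F
  TF...
  F....
  TF...
  T.F.F
Step 4: 5 trees catch fire, 8 burn out
  TTF.F
  TF...
  F....
  .....
  F....
  T....
Step 5: 3 trees catch fire, 5 burn out
  TF...
  F....
  .....
  .....
  .....
  F....
Step 6: 1 trees catch fire, 3 burn out
  F....
  .....
  .....
  .....
  .....
  .....

F....
.....
.....
.....
.....
.....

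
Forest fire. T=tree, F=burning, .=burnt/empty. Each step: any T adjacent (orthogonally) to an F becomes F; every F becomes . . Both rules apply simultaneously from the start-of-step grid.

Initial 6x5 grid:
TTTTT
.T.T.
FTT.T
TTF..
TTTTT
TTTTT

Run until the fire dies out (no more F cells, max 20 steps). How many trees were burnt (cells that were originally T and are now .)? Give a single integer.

Step 1: +5 fires, +2 burnt (F count now 5)
Step 2: +5 fires, +5 burnt (F count now 5)
Step 3: +5 fires, +5 burnt (F count now 5)
Step 4: +3 fires, +5 burnt (F count now 3)
Step 5: +1 fires, +3 burnt (F count now 1)
Step 6: +2 fires, +1 burnt (F count now 2)
Step 7: +0 fires, +2 burnt (F count now 0)
Fire out after step 7
Initially T: 22, now '.': 29
Total burnt (originally-T cells now '.'): 21

Answer: 21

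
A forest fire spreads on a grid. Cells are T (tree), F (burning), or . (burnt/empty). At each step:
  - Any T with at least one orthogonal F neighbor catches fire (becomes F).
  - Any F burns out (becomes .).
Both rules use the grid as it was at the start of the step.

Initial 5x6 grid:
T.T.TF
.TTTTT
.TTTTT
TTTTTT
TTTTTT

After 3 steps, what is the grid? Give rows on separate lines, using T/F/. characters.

Step 1: 2 trees catch fire, 1 burn out
  T.T.F.
  .TTTTF
  .TTTTT
  TTTTTT
  TTTTTT
Step 2: 2 trees catch fire, 2 burn out
  T.T...
  .TTTF.
  .TTTTF
  TTTTTT
  TTTTTT
Step 3: 3 trees catch fire, 2 burn out
  T.T...
  .TTF..
  .TTTF.
  TTTTTF
  TTTTTT

T.T...
.TTF..
.TTTF.
TTTTTF
TTTTTT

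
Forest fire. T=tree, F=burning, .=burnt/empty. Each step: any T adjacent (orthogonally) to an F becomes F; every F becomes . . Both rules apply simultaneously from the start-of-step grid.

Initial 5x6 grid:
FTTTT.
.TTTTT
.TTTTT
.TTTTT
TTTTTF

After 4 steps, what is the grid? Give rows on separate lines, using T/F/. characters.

Step 1: 3 trees catch fire, 2 burn out
  .FTTT.
  .TTTTT
  .TTTTT
  .TTTTF
  TTTTF.
Step 2: 5 trees catch fire, 3 burn out
  ..FTT.
  .FTTTT
  .TTTTF
  .TTTF.
  TTTF..
Step 3: 7 trees catch fire, 5 burn out
  ...FT.
  ..FTTF
  .FTTF.
  .TTF..
  TTF...
Step 4: 8 trees catch fire, 7 burn out
  ....F.
  ...FF.
  ..FF..
  .FF...
  TF....

....F.
...FF.
..FF..
.FF...
TF....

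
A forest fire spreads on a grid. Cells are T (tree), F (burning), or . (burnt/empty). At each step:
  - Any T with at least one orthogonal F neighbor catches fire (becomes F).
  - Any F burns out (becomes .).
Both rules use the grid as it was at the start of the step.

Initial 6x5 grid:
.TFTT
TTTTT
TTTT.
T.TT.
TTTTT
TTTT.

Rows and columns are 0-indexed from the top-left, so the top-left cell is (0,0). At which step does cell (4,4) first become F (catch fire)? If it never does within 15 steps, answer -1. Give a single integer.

Step 1: cell (4,4)='T' (+3 fires, +1 burnt)
Step 2: cell (4,4)='T' (+4 fires, +3 burnt)
Step 3: cell (4,4)='T' (+5 fires, +4 burnt)
Step 4: cell (4,4)='T' (+3 fires, +5 burnt)
Step 5: cell (4,4)='T' (+4 fires, +3 burnt)
Step 6: cell (4,4)='F' (+4 fires, +4 burnt)
  -> target ignites at step 6
Step 7: cell (4,4)='.' (+1 fires, +4 burnt)
Step 8: cell (4,4)='.' (+0 fires, +1 burnt)
  fire out at step 8

6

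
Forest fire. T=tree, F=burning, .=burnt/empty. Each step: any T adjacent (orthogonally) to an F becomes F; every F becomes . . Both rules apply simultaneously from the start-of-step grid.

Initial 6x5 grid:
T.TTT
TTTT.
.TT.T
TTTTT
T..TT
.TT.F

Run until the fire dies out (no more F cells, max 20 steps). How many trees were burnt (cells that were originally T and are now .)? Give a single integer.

Answer: 19

Derivation:
Step 1: +1 fires, +1 burnt (F count now 1)
Step 2: +2 fires, +1 burnt (F count now 2)
Step 3: +2 fires, +2 burnt (F count now 2)
Step 4: +1 fires, +2 burnt (F count now 1)
Step 5: +2 fires, +1 burnt (F count now 2)
Step 6: +3 fires, +2 burnt (F count now 3)
Step 7: +4 fires, +3 burnt (F count now 4)
Step 8: +2 fires, +4 burnt (F count now 2)
Step 9: +2 fires, +2 burnt (F count now 2)
Step 10: +0 fires, +2 burnt (F count now 0)
Fire out after step 10
Initially T: 21, now '.': 28
Total burnt (originally-T cells now '.'): 19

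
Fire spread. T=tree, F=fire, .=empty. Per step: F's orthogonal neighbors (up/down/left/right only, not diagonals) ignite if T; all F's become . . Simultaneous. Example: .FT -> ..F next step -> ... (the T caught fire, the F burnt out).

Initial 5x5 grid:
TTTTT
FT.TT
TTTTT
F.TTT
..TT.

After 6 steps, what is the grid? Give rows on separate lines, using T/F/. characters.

Step 1: 3 trees catch fire, 2 burn out
  FTTTT
  .F.TT
  FTTTT
  ..TTT
  ..TT.
Step 2: 2 trees catch fire, 3 burn out
  .FTTT
  ...TT
  .FTTT
  ..TTT
  ..TT.
Step 3: 2 trees catch fire, 2 burn out
  ..FTT
  ...TT
  ..FTT
  ..TTT
  ..TT.
Step 4: 3 trees catch fire, 2 burn out
  ...FT
  ...TT
  ...FT
  ..FTT
  ..TT.
Step 5: 5 trees catch fire, 3 burn out
  ....F
  ...FT
  ....F
  ...FT
  ..FT.
Step 6: 3 trees catch fire, 5 burn out
  .....
  ....F
  .....
  ....F
  ...F.

.....
....F
.....
....F
...F.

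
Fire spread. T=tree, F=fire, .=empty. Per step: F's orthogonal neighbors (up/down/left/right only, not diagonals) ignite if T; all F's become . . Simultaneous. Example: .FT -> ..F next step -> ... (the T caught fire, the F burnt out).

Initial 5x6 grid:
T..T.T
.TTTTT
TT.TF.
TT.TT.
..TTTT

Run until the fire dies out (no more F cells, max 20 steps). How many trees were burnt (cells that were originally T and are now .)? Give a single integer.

Answer: 18

Derivation:
Step 1: +3 fires, +1 burnt (F count now 3)
Step 2: +4 fires, +3 burnt (F count now 4)
Step 3: +5 fires, +4 burnt (F count now 5)
Step 4: +2 fires, +5 burnt (F count now 2)
Step 5: +1 fires, +2 burnt (F count now 1)
Step 6: +2 fires, +1 burnt (F count now 2)
Step 7: +1 fires, +2 burnt (F count now 1)
Step 8: +0 fires, +1 burnt (F count now 0)
Fire out after step 8
Initially T: 19, now '.': 29
Total burnt (originally-T cells now '.'): 18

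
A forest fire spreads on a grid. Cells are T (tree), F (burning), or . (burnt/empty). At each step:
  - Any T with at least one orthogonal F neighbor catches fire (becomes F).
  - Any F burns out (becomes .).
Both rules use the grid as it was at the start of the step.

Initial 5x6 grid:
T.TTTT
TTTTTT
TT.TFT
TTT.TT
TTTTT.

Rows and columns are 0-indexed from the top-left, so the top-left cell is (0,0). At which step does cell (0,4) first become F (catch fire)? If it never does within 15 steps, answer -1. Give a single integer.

Step 1: cell (0,4)='T' (+4 fires, +1 burnt)
Step 2: cell (0,4)='F' (+5 fires, +4 burnt)
  -> target ignites at step 2
Step 3: cell (0,4)='.' (+4 fires, +5 burnt)
Step 4: cell (0,4)='.' (+3 fires, +4 burnt)
Step 5: cell (0,4)='.' (+4 fires, +3 burnt)
Step 6: cell (0,4)='.' (+4 fires, +4 burnt)
Step 7: cell (0,4)='.' (+1 fires, +4 burnt)
Step 8: cell (0,4)='.' (+0 fires, +1 burnt)
  fire out at step 8

2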